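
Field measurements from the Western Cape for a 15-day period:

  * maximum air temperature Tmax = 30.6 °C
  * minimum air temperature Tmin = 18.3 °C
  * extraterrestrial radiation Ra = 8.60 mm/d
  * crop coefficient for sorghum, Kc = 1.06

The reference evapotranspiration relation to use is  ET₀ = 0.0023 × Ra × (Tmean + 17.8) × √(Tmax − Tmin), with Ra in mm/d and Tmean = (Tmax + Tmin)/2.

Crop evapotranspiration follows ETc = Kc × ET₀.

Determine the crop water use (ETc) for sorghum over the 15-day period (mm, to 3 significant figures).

Tmean = (30.6 + 18.3)/2 = 24.45 °C
ET₀ = 0.0023 × 8.60 × (24.45 + 17.8) × √12.3 = 0.0023 × 8.60 × 42.25 × 3.5071 = 2.9309 mm/d
ETc = Kc × ET₀ = 1.06 × 2.9309 = 3.1068 mm/d
Over 15 days: 3.1068 × 15 = 46.602 mm

46.6 mm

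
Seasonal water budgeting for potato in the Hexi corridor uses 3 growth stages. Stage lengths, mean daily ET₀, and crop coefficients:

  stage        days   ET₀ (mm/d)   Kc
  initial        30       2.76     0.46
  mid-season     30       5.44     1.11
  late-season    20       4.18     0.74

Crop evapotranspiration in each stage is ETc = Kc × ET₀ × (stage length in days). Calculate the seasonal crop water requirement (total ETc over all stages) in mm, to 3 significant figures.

initial: 0.46 × 2.76 × 30 = 38.09 mm
mid-season: 1.11 × 5.44 × 30 = 181.15 mm
late-season: 0.74 × 4.18 × 20 = 61.86 mm
Seasonal total = 281.10 mm

281 mm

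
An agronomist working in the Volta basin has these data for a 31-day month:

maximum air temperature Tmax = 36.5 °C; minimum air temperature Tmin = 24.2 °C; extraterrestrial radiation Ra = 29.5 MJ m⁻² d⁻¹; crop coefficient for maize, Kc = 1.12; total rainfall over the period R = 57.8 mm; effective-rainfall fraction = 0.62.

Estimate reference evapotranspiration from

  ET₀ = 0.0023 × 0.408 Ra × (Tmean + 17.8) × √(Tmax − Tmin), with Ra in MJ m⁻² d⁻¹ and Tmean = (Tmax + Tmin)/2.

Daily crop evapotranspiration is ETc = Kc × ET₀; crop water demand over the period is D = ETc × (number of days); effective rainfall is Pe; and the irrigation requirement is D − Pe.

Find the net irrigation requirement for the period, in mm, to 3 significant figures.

Tmean = (36.5 + 24.2)/2 = 30.35 °C
0.408 Ra = 0.408 × 29.5 = 12.0360 mm/d equivalent
ET₀ = 0.0023 × 12.0360 × (30.35 + 17.8) × √12.3 = 0.0023 × 12.0360 × 48.15 × 3.5071 = 4.6747 mm/d
ETc = Kc × ET₀ = 1.12 × 4.6747 = 5.2357 mm/d
Crop demand D = ETc × 31 d = 5.2357 × 31 = 162.307 mm
Pe = 0.62 × 57.8 = 35.836 mm
D − Pe = 162.307 − 35.836 = 126.471 mm

126 mm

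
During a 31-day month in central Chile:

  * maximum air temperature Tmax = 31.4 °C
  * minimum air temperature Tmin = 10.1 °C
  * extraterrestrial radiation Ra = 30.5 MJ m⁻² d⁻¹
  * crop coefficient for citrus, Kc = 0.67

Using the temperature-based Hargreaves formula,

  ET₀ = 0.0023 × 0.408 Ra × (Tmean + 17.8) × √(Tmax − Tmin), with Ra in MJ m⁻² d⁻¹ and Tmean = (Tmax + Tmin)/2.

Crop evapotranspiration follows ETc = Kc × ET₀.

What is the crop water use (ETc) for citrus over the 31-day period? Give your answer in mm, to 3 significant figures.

106 mm

Tmean = (31.4 + 10.1)/2 = 20.75 °C
0.408 Ra = 0.408 × 30.5 = 12.4440 mm/d equivalent
ET₀ = 0.0023 × 12.4440 × (20.75 + 17.8) × √21.3 = 0.0023 × 12.4440 × 38.55 × 4.6152 = 5.0922 mm/d
ETc = Kc × ET₀ = 0.67 × 5.0922 = 3.4118 mm/d
Over 31 days: 3.4118 × 31 = 105.766 mm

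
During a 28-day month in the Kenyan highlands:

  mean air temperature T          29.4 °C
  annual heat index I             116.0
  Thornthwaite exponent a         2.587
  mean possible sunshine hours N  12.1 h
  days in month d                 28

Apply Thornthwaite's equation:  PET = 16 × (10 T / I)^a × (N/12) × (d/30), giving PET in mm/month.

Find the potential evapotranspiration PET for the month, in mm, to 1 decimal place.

10T/I = 10 × 29.4 / 116.0 = 2.5345
(10T/I)^a = 2.5345^2.587 = 11.0884
Uncorrected PET = 16 × 11.0884 = 177.414 mm
Correction = (N/12)(d/30) = (12.1/12)(28/30) = 0.9411
PET = 177.414 × 0.9411 = 166.964 mm/month

167.0 mm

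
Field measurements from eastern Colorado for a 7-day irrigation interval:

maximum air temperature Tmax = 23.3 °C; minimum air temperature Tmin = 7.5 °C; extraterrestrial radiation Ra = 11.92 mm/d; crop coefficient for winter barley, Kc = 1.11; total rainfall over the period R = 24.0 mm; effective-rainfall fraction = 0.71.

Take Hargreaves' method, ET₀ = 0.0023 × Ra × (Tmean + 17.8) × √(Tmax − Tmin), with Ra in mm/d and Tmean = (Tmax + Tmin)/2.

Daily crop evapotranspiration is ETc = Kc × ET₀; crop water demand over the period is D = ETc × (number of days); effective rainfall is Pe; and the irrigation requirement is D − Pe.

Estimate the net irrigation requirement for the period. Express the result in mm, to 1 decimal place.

11.1 mm

Tmean = (23.3 + 7.5)/2 = 15.40 °C
ET₀ = 0.0023 × 11.92 × (15.40 + 17.8) × √15.8 = 0.0023 × 11.92 × 33.20 × 3.9749 = 3.6180 mm/d
ETc = Kc × ET₀ = 1.11 × 3.6180 = 4.0160 mm/d
Crop demand D = ETc × 7 d = 4.0160 × 7 = 28.112 mm
Pe = 0.71 × 24.0 = 17.040 mm
D − Pe = 28.112 − 17.040 = 11.072 mm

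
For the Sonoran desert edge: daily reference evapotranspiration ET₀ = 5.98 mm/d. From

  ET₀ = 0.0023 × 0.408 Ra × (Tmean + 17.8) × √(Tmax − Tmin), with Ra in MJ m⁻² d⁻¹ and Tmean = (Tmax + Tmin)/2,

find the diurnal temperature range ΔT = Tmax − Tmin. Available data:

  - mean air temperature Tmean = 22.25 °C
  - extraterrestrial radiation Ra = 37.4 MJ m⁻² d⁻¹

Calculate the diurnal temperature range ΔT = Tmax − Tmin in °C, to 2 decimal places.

18.10 °C

√ΔT = ET₀ / [0.0023 × 0.408 × Ra × (Tmean+17.8)] = 5.98 / (0.0023 × 15.2592 × 40.05) = 4.2544
ΔT = 4.2544² = 18.100 °C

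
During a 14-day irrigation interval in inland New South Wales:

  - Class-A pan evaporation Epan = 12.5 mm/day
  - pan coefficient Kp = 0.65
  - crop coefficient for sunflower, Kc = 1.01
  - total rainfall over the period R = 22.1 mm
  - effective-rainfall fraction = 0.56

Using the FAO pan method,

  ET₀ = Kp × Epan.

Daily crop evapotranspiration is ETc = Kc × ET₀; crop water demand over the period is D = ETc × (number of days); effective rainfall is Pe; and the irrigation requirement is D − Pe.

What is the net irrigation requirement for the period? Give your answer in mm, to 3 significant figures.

ET₀ = 0.65 × 12.5 = 8.1250 mm/d
ETc = Kc × ET₀ = 1.01 × 8.1250 = 8.2063 mm/d
Crop demand D = ETc × 14 d = 8.2063 × 14 = 114.888 mm
Pe = 0.56 × 22.1 = 12.376 mm
D − Pe = 114.888 − 12.376 = 102.512 mm

103 mm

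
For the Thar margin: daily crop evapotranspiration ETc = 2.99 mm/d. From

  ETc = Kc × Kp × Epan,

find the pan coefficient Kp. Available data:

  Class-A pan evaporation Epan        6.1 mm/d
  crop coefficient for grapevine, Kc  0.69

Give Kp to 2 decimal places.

0.71

ETc = Kc × Kp × Epan  ⇒  Kp = ETc / (Kc × Epan)
Kp = 2.99 / (0.69 × 6.1) = 2.99 / 4.209 = 0.7104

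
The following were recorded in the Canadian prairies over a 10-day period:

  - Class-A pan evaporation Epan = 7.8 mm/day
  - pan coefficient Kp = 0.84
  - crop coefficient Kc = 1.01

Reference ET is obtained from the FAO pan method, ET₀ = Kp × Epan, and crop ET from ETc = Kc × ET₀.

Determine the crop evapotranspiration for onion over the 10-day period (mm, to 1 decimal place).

66.2 mm

ET₀ = 0.84 × 7.8 = 6.5520 mm/d
ETc = Kc × ET₀ = 1.01 × 6.5520 = 6.6175 mm/d
Over 10 days: 6.6175 × 10 = 66.175 mm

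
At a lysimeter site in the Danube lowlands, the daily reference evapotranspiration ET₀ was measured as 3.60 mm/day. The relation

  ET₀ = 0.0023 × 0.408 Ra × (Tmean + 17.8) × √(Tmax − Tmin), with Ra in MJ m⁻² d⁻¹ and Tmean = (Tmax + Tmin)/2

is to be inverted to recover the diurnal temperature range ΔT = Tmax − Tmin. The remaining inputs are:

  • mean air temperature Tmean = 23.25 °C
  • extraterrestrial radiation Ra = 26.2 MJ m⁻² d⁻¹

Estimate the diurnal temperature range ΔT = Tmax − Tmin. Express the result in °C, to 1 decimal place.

12.7 °C

√ΔT = ET₀ / [0.0023 × 0.408 × Ra × (Tmean+17.8)] = 3.60 / (0.0023 × 10.6896 × 41.05) = 3.5670
ΔT = 3.5670² = 12.723 °C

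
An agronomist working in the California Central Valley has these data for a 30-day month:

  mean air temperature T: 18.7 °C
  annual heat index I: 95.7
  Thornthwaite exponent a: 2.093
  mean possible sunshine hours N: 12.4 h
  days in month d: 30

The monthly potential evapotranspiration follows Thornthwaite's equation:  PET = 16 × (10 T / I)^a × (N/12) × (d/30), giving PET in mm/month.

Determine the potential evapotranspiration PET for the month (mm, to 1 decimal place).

67.2 mm

10T/I = 10 × 18.7 / 95.7 = 1.9540
(10T/I)^a = 1.9540^2.093 = 4.0635
Uncorrected PET = 16 × 4.0635 = 65.016 mm
Correction = (N/12)(d/30) = (12.4/12)(30/30) = 1.0333
PET = 65.016 × 1.0333 = 67.181 mm/month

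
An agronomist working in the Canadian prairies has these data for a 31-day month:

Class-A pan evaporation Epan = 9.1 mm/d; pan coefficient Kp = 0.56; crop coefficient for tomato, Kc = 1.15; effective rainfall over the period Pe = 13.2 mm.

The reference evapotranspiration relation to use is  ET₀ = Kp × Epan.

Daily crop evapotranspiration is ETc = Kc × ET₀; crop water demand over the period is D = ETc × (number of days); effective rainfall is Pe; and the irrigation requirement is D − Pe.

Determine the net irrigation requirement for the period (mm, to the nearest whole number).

168 mm

ET₀ = 0.56 × 9.1 = 5.0960 mm/d
ETc = Kc × ET₀ = 1.15 × 5.0960 = 5.8604 mm/d
Crop demand D = ETc × 31 d = 5.8604 × 31 = 181.672 mm
D − Pe = 181.672 − 13.2 = 168.472 mm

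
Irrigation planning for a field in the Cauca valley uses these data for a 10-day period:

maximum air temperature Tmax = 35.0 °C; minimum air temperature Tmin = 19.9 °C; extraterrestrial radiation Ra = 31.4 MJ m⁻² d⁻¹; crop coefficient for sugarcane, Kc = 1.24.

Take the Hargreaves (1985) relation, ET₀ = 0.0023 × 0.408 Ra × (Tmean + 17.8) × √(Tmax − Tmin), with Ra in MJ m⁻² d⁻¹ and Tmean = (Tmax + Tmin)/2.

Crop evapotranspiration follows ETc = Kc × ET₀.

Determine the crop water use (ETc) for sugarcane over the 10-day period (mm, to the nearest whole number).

64 mm

Tmean = (35.0 + 19.9)/2 = 27.45 °C
0.408 Ra = 0.408 × 31.4 = 12.8112 mm/d equivalent
ET₀ = 0.0023 × 12.8112 × (27.45 + 17.8) × √15.1 = 0.0023 × 12.8112 × 45.25 × 3.8859 = 5.1812 mm/d
ETc = Kc × ET₀ = 1.24 × 5.1812 = 6.4247 mm/d
Over 10 days: 6.4247 × 10 = 64.247 mm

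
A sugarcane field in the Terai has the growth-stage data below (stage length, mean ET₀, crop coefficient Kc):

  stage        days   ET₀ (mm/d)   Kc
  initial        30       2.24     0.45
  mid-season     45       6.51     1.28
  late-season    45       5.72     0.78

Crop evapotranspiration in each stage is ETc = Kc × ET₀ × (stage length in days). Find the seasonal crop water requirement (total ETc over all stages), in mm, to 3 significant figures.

606 mm

initial: 0.45 × 2.24 × 30 = 30.24 mm
mid-season: 1.28 × 6.51 × 45 = 374.98 mm
late-season: 0.78 × 5.72 × 45 = 200.77 mm
Seasonal total = 605.99 mm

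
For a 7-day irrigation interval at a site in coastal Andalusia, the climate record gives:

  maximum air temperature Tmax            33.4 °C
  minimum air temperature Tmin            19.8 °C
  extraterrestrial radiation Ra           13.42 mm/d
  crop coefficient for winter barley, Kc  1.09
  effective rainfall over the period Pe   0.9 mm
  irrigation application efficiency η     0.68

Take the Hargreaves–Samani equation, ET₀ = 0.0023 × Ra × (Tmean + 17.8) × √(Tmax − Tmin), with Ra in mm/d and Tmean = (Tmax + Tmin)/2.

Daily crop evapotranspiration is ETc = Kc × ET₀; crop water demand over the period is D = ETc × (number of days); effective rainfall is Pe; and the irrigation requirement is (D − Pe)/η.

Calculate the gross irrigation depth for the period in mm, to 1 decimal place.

55.4 mm

Tmean = (33.4 + 19.8)/2 = 26.60 °C
ET₀ = 0.0023 × 13.42 × (26.60 + 17.8) × √13.6 = 0.0023 × 13.42 × 44.40 × 3.6878 = 5.0539 mm/d
ETc = Kc × ET₀ = 1.09 × 5.0539 = 5.5088 mm/d
Crop demand D = ETc × 7 d = 5.5088 × 7 = 38.562 mm
D − Pe = 38.562 − 0.9 = 37.662 mm
Gross irrigation = 37.662 / 0.68 = 55.385 mm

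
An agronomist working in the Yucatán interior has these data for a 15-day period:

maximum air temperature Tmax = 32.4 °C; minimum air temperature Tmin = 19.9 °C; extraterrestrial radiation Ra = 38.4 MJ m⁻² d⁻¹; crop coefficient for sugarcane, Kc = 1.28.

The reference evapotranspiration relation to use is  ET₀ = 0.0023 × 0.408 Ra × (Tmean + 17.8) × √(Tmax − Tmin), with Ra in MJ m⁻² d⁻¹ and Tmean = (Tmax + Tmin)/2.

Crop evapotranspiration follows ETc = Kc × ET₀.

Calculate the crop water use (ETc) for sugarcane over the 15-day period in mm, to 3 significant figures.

Tmean = (32.4 + 19.9)/2 = 26.15 °C
0.408 Ra = 0.408 × 38.4 = 15.6672 mm/d equivalent
ET₀ = 0.0023 × 15.6672 × (26.15 + 17.8) × √12.5 = 0.0023 × 15.6672 × 43.95 × 3.5355 = 5.5992 mm/d
ETc = Kc × ET₀ = 1.28 × 5.5992 = 7.1670 mm/d
Over 15 days: 7.1670 × 15 = 107.505 mm

108 mm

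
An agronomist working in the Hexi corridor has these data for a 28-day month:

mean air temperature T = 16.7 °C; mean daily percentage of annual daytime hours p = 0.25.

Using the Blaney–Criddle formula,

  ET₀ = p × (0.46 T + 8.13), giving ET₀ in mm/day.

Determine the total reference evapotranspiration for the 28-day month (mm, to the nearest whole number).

ET₀ = 0.25 × (0.46 × 16.7 + 8.13) = 0.25 × 15.812 = 3.9530 mm/d
Monthly total = 3.9530 × 28 = 110.684 mm

111 mm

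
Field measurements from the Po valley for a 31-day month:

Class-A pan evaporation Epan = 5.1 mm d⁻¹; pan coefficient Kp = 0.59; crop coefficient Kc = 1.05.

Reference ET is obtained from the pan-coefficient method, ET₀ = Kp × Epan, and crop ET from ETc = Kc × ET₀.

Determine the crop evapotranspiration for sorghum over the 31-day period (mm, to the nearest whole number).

ET₀ = 0.59 × 5.1 = 3.0090 mm/d
ETc = Kc × ET₀ = 1.05 × 3.0090 = 3.1595 mm/d
Over 31 days: 3.1595 × 31 = 97.945 mm

98 mm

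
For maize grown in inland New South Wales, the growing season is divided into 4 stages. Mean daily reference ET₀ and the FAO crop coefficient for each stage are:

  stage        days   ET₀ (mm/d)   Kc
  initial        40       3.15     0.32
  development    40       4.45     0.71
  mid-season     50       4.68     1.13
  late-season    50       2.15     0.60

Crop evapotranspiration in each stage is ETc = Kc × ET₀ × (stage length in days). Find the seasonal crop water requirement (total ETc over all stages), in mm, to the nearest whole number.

496 mm

initial: 0.32 × 3.15 × 40 = 40.32 mm
development: 0.71 × 4.45 × 40 = 126.38 mm
mid-season: 1.13 × 4.68 × 50 = 264.42 mm
late-season: 0.60 × 2.15 × 50 = 64.50 mm
Seasonal total = 495.62 mm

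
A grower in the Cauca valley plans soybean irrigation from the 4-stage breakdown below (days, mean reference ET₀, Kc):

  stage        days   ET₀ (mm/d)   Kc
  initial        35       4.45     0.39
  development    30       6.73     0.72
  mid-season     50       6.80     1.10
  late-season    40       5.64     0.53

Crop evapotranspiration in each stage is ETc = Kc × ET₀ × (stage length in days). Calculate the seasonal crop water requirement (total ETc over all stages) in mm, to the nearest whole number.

700 mm

initial: 0.39 × 4.45 × 35 = 60.74 mm
development: 0.72 × 6.73 × 30 = 145.37 mm
mid-season: 1.10 × 6.80 × 50 = 374.00 mm
late-season: 0.53 × 5.64 × 40 = 119.57 mm
Seasonal total = 699.68 mm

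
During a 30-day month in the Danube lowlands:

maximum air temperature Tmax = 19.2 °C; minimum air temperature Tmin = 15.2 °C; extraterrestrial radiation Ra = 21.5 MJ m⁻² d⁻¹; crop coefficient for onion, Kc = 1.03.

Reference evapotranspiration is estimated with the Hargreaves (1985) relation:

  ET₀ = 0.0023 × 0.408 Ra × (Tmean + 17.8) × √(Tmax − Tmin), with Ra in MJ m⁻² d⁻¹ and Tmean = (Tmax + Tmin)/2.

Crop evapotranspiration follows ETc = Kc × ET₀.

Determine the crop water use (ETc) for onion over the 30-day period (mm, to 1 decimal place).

43.6 mm

Tmean = (19.2 + 15.2)/2 = 17.20 °C
0.408 Ra = 0.408 × 21.5 = 8.7720 mm/d equivalent
ET₀ = 0.0023 × 8.7720 × (17.20 + 17.8) × √4.0 = 0.0023 × 8.7720 × 35.00 × 2.0000 = 1.4123 mm/d
ETc = Kc × ET₀ = 1.03 × 1.4123 = 1.4547 mm/d
Over 30 days: 1.4547 × 30 = 43.641 mm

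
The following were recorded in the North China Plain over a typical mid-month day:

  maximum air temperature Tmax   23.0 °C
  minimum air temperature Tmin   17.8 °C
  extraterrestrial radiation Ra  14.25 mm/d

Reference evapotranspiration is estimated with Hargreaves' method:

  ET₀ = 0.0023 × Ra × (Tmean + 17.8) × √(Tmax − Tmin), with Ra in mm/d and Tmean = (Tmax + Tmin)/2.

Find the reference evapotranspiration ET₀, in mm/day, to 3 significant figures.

Tmean = (23.0 + 17.8)/2 = 20.40 °C
ET₀ = 0.0023 × 14.25 × (20.40 + 17.8) × √5.2 = 0.0023 × 14.25 × 38.20 × 2.2804 = 2.8551 mm/d

2.86 mm/day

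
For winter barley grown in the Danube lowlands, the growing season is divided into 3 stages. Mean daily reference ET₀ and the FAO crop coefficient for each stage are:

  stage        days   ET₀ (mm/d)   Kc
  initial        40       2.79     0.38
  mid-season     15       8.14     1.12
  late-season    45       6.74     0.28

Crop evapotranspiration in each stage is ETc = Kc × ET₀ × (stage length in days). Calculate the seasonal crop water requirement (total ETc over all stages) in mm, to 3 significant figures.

264 mm

initial: 0.38 × 2.79 × 40 = 42.41 mm
mid-season: 1.12 × 8.14 × 15 = 136.75 mm
late-season: 0.28 × 6.74 × 45 = 84.92 mm
Seasonal total = 264.08 mm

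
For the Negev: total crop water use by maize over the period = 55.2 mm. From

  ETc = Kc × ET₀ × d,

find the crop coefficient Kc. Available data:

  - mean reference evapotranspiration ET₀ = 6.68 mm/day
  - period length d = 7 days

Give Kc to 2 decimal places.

ETc = Kc × ET₀ × d  ⇒  Kc = ETc / (ET₀ × d)
Kc = 55.2 / (6.68 × 7) = 55.2 / 46.76 = 1.1805

1.18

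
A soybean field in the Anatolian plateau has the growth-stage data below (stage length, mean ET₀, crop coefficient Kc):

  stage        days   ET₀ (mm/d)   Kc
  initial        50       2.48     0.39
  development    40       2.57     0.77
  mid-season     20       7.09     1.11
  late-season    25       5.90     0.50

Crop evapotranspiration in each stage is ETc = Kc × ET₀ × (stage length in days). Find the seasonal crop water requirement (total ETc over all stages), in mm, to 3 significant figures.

359 mm

initial: 0.39 × 2.48 × 50 = 48.36 mm
development: 0.77 × 2.57 × 40 = 79.16 mm
mid-season: 1.11 × 7.09 × 20 = 157.40 mm
late-season: 0.50 × 5.90 × 25 = 73.75 mm
Seasonal total = 358.67 mm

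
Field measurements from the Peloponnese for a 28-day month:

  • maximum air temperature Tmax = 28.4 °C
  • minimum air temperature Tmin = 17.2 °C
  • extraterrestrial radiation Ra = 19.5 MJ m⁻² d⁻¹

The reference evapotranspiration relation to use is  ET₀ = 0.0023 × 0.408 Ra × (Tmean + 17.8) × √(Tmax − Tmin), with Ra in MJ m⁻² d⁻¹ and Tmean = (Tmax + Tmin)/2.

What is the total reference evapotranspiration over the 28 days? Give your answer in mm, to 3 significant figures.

69.6 mm

Tmean = (28.4 + 17.2)/2 = 22.80 °C
0.408 Ra = 0.408 × 19.5 = 7.9560 mm/d equivalent
ET₀ = 0.0023 × 7.9560 × (22.80 + 17.8) × √11.2 = 0.0023 × 7.9560 × 40.60 × 3.3466 = 2.4863 mm/d
Over 28 days: 2.4863 × 28 = 69.616 mm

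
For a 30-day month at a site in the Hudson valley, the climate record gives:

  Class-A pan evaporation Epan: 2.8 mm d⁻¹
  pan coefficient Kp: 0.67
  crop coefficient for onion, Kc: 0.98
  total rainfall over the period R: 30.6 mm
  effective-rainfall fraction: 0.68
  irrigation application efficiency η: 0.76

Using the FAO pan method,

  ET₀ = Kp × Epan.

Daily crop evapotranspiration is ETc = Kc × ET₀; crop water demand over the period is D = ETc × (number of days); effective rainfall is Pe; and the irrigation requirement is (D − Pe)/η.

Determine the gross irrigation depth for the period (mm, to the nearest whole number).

ET₀ = 0.67 × 2.8 = 1.8760 mm/d
ETc = Kc × ET₀ = 0.98 × 1.8760 = 1.8385 mm/d
Crop demand D = ETc × 30 d = 1.8385 × 30 = 55.155 mm
Pe = 0.68 × 30.6 = 20.808 mm
D − Pe = 55.155 − 20.808 = 34.347 mm
Gross irrigation = 34.347 / 0.76 = 45.193 mm

45 mm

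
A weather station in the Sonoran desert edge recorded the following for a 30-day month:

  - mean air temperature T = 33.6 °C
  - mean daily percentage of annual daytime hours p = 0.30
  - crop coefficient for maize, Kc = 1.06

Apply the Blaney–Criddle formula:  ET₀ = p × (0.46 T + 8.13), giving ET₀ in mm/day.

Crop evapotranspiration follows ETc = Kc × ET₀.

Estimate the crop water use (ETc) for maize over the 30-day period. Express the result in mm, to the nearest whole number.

225 mm

ET₀ = 0.30 × (0.46 × 33.6 + 8.13) = 0.30 × 23.586 = 7.0758 mm/d
ETc = Kc × ET₀ = 1.06 × 7.0758 = 7.5003 mm/d
Over 30 days: 7.5003 × 30 = 225.009 mm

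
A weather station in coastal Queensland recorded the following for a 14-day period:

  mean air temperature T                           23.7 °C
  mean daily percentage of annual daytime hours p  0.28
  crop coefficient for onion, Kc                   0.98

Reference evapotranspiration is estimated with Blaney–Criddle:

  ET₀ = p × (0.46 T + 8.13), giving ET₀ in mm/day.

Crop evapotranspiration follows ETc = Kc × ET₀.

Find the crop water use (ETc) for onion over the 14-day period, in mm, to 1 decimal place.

73.1 mm

ET₀ = 0.28 × (0.46 × 23.7 + 8.13) = 0.28 × 19.032 = 5.3290 mm/d
ETc = Kc × ET₀ = 0.98 × 5.3290 = 5.2224 mm/d
Over 14 days: 5.2224 × 14 = 73.114 mm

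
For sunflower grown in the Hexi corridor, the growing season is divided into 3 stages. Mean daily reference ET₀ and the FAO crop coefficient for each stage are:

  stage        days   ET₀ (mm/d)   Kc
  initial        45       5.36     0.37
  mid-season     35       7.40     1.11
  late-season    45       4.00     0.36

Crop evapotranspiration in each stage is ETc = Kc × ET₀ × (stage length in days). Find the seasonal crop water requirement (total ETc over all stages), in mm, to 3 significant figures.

initial: 0.37 × 5.36 × 45 = 89.24 mm
mid-season: 1.11 × 7.40 × 35 = 287.49 mm
late-season: 0.36 × 4.00 × 45 = 64.80 mm
Seasonal total = 441.53 mm

442 mm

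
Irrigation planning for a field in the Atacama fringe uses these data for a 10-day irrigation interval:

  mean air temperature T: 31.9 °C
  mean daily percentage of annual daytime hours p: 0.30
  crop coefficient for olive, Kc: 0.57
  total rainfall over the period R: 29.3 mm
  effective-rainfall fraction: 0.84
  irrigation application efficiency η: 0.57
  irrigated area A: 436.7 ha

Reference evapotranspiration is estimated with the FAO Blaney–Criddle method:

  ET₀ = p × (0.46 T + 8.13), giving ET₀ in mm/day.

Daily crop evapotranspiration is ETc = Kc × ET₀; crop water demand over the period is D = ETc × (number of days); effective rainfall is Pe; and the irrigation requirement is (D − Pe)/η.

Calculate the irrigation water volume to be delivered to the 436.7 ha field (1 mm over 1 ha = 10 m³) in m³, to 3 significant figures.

ET₀ = 0.30 × (0.46 × 31.9 + 8.13) = 0.30 × 22.804 = 6.8412 mm/d
ETc = Kc × ET₀ = 0.57 × 6.8412 = 3.8995 mm/d
Crop demand D = ETc × 10 d = 3.8995 × 10 = 38.995 mm
Pe = 0.84 × 29.3 = 24.612 mm
D − Pe = 38.995 − 24.612 = 14.383 mm
Gross irrigation = 14.383 / 0.57 = 25.233 mm
Volume = 25.233 mm × 436.7 ha × 10 = 110192.5 m³

110000 m³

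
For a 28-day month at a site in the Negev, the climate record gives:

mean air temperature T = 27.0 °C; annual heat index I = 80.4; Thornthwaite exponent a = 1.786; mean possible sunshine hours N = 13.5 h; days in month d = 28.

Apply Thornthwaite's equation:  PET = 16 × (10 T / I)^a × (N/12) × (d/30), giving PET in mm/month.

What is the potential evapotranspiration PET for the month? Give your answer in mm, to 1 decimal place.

146.2 mm

10T/I = 10 × 27.0 / 80.4 = 3.3582
(10T/I)^a = 3.3582^1.786 = 8.7021
Uncorrected PET = 16 × 8.7021 = 139.234 mm
Correction = (N/12)(d/30) = (13.5/12)(28/30) = 1.0500
PET = 139.234 × 1.0500 = 146.196 mm/month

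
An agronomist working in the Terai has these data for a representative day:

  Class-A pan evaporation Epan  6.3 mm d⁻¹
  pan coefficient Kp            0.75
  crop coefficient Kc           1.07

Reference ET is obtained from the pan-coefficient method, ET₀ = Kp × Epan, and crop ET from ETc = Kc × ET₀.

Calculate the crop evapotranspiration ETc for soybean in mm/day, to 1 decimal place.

ET₀ = 0.75 × 6.3 = 4.7250 mm/d
ETc = Kc × ET₀ = 1.07 × 4.7250 = 5.0558 mm/d

5.1 mm/day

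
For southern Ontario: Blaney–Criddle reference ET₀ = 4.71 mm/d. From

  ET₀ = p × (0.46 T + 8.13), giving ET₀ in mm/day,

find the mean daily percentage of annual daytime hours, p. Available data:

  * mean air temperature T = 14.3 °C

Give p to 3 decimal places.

0.320

p = ET₀ / (0.46 T + 8.13) = 4.71 / (0.46 × 14.3 + 8.13) = 4.71 / 14.708 = 0.3202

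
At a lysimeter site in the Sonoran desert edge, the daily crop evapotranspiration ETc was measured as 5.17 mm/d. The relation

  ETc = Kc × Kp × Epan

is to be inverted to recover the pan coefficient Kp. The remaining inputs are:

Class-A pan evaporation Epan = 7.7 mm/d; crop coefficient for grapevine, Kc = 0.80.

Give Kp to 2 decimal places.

ETc = Kc × Kp × Epan  ⇒  Kp = ETc / (Kc × Epan)
Kp = 5.17 / (0.80 × 7.7) = 5.17 / 6.160 = 0.8393

0.84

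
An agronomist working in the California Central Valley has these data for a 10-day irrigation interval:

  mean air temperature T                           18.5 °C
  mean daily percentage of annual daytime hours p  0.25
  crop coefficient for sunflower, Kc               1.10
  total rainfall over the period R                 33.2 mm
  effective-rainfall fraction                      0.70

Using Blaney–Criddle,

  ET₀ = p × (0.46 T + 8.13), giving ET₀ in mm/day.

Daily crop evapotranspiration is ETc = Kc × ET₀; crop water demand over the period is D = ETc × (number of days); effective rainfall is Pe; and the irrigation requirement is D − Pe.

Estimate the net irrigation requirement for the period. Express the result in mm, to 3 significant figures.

ET₀ = 0.25 × (0.46 × 18.5 + 8.13) = 0.25 × 16.640 = 4.1600 mm/d
ETc = Kc × ET₀ = 1.10 × 4.1600 = 4.5760 mm/d
Crop demand D = ETc × 10 d = 4.5760 × 10 = 45.760 mm
Pe = 0.70 × 33.2 = 23.240 mm
D − Pe = 45.760 − 23.240 = 22.520 mm

22.5 mm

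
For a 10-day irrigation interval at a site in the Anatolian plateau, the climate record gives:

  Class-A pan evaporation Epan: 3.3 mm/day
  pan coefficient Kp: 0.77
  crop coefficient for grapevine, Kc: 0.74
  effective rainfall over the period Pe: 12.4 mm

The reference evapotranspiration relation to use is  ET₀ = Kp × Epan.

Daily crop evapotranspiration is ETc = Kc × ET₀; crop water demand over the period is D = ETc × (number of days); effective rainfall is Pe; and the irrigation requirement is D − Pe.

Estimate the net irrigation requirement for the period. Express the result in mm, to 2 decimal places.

6.40 mm

ET₀ = 0.77 × 3.3 = 2.5410 mm/d
ETc = Kc × ET₀ = 0.74 × 2.5410 = 1.8803 mm/d
Crop demand D = ETc × 10 d = 1.8803 × 10 = 18.803 mm
D − Pe = 18.803 − 12.4 = 6.403 mm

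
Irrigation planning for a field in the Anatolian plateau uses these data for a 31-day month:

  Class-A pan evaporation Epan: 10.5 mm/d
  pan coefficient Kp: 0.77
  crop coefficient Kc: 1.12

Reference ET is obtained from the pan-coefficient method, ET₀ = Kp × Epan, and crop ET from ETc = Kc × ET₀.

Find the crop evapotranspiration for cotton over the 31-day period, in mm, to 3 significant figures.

281 mm

ET₀ = 0.77 × 10.5 = 8.0850 mm/d
ETc = Kc × ET₀ = 1.12 × 8.0850 = 9.0552 mm/d
Over 31 days: 9.0552 × 31 = 280.711 mm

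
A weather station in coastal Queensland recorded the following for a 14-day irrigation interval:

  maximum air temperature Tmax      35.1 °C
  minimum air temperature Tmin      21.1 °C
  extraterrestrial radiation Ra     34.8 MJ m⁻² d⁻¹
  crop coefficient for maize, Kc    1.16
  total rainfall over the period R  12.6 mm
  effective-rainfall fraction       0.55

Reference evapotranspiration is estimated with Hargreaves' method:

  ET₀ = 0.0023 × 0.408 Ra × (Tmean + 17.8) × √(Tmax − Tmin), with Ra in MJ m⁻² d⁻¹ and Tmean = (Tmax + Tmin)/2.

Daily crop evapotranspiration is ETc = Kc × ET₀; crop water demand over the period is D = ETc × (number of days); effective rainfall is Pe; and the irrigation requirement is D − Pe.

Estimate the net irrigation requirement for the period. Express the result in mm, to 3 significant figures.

84.2 mm

Tmean = (35.1 + 21.1)/2 = 28.10 °C
0.408 Ra = 0.408 × 34.8 = 14.1984 mm/d equivalent
ET₀ = 0.0023 × 14.1984 × (28.10 + 17.8) × √14.0 = 0.0023 × 14.1984 × 45.90 × 3.7417 = 5.6085 mm/d
ETc = Kc × ET₀ = 1.16 × 5.6085 = 6.5059 mm/d
Crop demand D = ETc × 14 d = 6.5059 × 14 = 91.083 mm
Pe = 0.55 × 12.6 = 6.930 mm
D − Pe = 91.083 − 6.930 = 84.153 mm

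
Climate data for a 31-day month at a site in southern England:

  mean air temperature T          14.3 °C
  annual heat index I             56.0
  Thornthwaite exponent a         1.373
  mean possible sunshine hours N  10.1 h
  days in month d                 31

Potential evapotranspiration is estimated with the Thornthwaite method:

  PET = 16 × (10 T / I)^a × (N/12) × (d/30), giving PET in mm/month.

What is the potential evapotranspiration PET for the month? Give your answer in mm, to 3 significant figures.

50.4 mm

10T/I = 10 × 14.3 / 56.0 = 2.5536
(10T/I)^a = 2.5536^1.373 = 3.6226
Uncorrected PET = 16 × 3.6226 = 57.962 mm
Correction = (N/12)(d/30) = (10.1/12)(31/30) = 0.8697
PET = 57.962 × 0.8697 = 50.410 mm/month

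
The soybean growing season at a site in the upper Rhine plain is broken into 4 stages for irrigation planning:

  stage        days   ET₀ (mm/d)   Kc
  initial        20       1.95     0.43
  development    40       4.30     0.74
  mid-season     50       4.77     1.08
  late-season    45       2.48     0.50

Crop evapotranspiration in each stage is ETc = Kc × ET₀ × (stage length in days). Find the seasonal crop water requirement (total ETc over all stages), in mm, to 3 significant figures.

457 mm

initial: 0.43 × 1.95 × 20 = 16.77 mm
development: 0.74 × 4.30 × 40 = 127.28 mm
mid-season: 1.08 × 4.77 × 50 = 257.58 mm
late-season: 0.50 × 2.48 × 45 = 55.80 mm
Seasonal total = 457.43 mm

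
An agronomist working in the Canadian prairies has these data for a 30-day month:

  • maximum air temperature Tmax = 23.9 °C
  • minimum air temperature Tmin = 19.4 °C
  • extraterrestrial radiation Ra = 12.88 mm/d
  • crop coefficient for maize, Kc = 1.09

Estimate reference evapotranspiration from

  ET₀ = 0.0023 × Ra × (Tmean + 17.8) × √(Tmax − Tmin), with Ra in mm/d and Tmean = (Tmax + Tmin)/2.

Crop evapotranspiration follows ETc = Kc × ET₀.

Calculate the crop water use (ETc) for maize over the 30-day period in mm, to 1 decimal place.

81.1 mm

Tmean = (23.9 + 19.4)/2 = 21.65 °C
ET₀ = 0.0023 × 12.88 × (21.65 + 17.8) × √4.5 = 0.0023 × 12.88 × 39.45 × 2.1213 = 2.4791 mm/d
ETc = Kc × ET₀ = 1.09 × 2.4791 = 2.7022 mm/d
Over 30 days: 2.7022 × 30 = 81.066 mm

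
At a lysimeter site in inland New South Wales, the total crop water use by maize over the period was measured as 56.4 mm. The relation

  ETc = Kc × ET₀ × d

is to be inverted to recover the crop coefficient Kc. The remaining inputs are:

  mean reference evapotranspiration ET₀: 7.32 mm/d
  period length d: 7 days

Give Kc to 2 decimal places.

1.10

ETc = Kc × ET₀ × d  ⇒  Kc = ETc / (ET₀ × d)
Kc = 56.4 / (7.32 × 7) = 56.4 / 51.24 = 1.1007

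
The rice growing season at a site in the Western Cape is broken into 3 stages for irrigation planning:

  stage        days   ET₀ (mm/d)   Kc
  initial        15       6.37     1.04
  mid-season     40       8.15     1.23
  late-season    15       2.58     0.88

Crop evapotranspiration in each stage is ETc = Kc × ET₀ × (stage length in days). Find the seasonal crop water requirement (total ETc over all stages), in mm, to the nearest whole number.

initial: 1.04 × 6.37 × 15 = 99.37 mm
mid-season: 1.23 × 8.15 × 40 = 400.98 mm
late-season: 0.88 × 2.58 × 15 = 34.06 mm
Seasonal total = 534.41 mm

534 mm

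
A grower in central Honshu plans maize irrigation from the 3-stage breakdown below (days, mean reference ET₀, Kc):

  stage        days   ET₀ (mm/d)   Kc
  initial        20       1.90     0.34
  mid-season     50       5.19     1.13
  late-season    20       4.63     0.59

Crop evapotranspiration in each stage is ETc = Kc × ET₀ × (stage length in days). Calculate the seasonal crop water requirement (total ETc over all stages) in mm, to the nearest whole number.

361 mm

initial: 0.34 × 1.90 × 20 = 12.92 mm
mid-season: 1.13 × 5.19 × 50 = 293.24 mm
late-season: 0.59 × 4.63 × 20 = 54.63 mm
Seasonal total = 360.79 mm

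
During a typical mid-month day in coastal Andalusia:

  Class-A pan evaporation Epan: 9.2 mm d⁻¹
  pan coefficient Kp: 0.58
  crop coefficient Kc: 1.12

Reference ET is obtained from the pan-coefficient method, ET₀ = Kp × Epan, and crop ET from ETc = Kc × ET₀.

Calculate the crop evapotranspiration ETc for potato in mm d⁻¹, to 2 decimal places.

ET₀ = 0.58 × 9.2 = 5.3360 mm/d
ETc = Kc × ET₀ = 1.12 × 5.3360 = 5.9763 mm/d

5.98 mm d⁻¹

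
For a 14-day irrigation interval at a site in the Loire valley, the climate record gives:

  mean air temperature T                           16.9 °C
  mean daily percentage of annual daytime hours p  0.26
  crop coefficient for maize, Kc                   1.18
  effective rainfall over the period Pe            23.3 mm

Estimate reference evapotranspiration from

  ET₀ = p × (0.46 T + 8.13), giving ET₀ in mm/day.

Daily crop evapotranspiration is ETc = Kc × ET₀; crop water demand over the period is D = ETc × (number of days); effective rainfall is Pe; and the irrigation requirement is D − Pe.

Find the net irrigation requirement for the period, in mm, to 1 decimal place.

ET₀ = 0.26 × (0.46 × 16.9 + 8.13) = 0.26 × 15.904 = 4.1350 mm/d
ETc = Kc × ET₀ = 1.18 × 4.1350 = 4.8793 mm/d
Crop demand D = ETc × 14 d = 4.8793 × 14 = 68.310 mm
D − Pe = 68.310 − 23.3 = 45.010 mm

45.0 mm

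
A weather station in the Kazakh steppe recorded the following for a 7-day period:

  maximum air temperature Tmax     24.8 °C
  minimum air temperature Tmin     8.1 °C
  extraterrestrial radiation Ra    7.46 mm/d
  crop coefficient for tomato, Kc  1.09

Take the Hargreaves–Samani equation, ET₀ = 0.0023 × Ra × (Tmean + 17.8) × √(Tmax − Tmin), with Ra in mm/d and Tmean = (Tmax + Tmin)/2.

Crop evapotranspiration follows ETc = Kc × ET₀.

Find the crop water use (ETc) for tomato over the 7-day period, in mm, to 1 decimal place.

Tmean = (24.8 + 8.1)/2 = 16.45 °C
ET₀ = 0.0023 × 7.46 × (16.45 + 17.8) × √16.7 = 0.0023 × 7.46 × 34.25 × 4.0866 = 2.4015 mm/d
ETc = Kc × ET₀ = 1.09 × 2.4015 = 2.6176 mm/d
Over 7 days: 2.6176 × 7 = 18.323 mm

18.3 mm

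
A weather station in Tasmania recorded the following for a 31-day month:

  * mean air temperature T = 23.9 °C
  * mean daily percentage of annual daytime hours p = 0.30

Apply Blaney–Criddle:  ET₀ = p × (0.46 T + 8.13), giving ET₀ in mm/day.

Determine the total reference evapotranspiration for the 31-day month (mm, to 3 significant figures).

178 mm

ET₀ = 0.30 × (0.46 × 23.9 + 8.13) = 0.30 × 19.124 = 5.7372 mm/d
Monthly total = 5.7372 × 31 = 177.853 mm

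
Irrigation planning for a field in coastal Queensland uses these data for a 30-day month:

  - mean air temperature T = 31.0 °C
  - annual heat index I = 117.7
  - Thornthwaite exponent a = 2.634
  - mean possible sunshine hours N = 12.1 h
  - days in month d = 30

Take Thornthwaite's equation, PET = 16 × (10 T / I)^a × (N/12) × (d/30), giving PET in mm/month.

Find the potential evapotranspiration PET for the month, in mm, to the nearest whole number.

207 mm

10T/I = 10 × 31.0 / 117.7 = 2.6338
(10T/I)^a = 2.6338^2.634 = 12.8178
Uncorrected PET = 16 × 12.8178 = 205.085 mm
Correction = (N/12)(d/30) = (12.1/12)(30/30) = 1.0083
PET = 205.085 × 1.0083 = 206.787 mm/month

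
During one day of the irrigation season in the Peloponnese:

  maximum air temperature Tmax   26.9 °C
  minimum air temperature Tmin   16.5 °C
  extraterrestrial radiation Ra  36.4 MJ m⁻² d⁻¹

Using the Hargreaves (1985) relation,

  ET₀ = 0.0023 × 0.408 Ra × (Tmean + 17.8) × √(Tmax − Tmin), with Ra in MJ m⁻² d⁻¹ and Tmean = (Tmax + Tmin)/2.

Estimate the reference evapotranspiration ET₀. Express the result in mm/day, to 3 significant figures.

Tmean = (26.9 + 16.5)/2 = 21.70 °C
0.408 Ra = 0.408 × 36.4 = 14.8512 mm/d equivalent
ET₀ = 0.0023 × 14.8512 × (21.70 + 17.8) × √10.4 = 0.0023 × 14.8512 × 39.50 × 3.2249 = 4.3511 mm/d

4.35 mm/day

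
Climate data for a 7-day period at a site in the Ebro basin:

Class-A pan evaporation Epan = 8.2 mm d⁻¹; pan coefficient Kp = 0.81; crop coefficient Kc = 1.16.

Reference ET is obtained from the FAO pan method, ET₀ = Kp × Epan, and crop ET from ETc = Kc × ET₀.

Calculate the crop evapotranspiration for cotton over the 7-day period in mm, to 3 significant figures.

53.9 mm

ET₀ = 0.81 × 8.2 = 6.6420 mm/d
ETc = Kc × ET₀ = 1.16 × 6.6420 = 7.7047 mm/d
Over 7 days: 7.7047 × 7 = 53.933 mm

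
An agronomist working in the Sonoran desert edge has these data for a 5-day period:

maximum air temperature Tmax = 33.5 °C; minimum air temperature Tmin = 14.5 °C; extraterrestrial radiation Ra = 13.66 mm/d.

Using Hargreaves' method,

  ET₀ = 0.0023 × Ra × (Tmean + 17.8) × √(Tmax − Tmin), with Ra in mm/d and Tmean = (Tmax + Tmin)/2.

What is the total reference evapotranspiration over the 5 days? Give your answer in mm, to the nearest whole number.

Tmean = (33.5 + 14.5)/2 = 24.00 °C
ET₀ = 0.0023 × 13.66 × (24.00 + 17.8) × √19.0 = 0.0023 × 13.66 × 41.80 × 4.3589 = 5.7244 mm/d
Over 5 days: 5.7244 × 5 = 28.622 mm

29 mm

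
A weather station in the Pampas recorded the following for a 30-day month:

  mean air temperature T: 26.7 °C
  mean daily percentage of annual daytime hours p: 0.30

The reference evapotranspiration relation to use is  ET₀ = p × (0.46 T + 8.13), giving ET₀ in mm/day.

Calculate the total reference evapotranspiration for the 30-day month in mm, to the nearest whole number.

ET₀ = 0.30 × (0.46 × 26.7 + 8.13) = 0.30 × 20.412 = 6.1236 mm/d
Monthly total = 6.1236 × 30 = 183.708 mm

184 mm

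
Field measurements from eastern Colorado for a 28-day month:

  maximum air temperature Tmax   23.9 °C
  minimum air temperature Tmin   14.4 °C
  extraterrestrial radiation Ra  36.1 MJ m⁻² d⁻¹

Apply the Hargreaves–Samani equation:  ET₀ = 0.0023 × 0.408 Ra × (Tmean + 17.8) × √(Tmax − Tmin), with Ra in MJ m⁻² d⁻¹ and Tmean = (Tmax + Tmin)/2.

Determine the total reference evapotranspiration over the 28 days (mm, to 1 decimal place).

Tmean = (23.9 + 14.4)/2 = 19.15 °C
0.408 Ra = 0.408 × 36.1 = 14.7288 mm/d equivalent
ET₀ = 0.0023 × 14.7288 × (19.15 + 17.8) × √9.5 = 0.0023 × 14.7288 × 36.95 × 3.0822 = 3.8581 mm/d
Over 28 days: 3.8581 × 28 = 108.027 mm

108.0 mm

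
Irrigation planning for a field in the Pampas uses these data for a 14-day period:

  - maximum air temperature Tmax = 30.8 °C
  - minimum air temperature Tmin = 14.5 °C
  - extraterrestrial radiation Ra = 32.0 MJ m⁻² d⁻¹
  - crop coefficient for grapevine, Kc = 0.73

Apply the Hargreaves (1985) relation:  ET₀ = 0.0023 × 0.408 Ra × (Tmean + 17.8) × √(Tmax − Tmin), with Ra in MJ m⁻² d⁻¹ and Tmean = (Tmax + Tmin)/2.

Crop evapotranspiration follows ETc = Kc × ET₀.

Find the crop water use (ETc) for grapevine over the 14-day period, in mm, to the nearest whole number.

Tmean = (30.8 + 14.5)/2 = 22.65 °C
0.408 Ra = 0.408 × 32.0 = 13.0560 mm/d equivalent
ET₀ = 0.0023 × 13.0560 × (22.65 + 17.8) × √16.3 = 0.0023 × 13.0560 × 40.45 × 4.0373 = 4.9040 mm/d
ETc = Kc × ET₀ = 0.73 × 4.9040 = 3.5799 mm/d
Over 14 days: 3.5799 × 14 = 50.119 mm

50 mm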